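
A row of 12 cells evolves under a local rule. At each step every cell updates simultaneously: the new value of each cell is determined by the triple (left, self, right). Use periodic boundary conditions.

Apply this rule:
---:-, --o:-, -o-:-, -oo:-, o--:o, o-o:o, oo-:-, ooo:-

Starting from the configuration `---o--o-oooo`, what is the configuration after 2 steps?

-o---o--o---

o---o--o----
-o---o--o---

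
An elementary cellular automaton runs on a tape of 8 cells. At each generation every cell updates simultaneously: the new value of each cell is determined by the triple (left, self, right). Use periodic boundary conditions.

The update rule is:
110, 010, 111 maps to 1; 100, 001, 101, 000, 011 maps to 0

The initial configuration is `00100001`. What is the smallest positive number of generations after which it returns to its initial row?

00100001

1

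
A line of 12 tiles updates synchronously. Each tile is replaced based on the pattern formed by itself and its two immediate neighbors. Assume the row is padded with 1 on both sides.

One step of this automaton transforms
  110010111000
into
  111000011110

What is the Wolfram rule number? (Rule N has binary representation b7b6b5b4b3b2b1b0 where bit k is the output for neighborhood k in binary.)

209

position 0: 111 → 1  (bit 7 = 1)
position 1: 110 → 1  (bit 6 = 1)
position 5: 101 → 0  (bit 5 = 0)
position 2: 100 → 1  (bit 4 = 1)
position 6: 011 → 0  (bit 3 = 0)
position 4: 010 → 0  (bit 2 = 0)
position 3: 001 → 0  (bit 1 = 0)
position 10: 000 → 1  (bit 0 = 1)
bits b7..b0 = 11010001 = 209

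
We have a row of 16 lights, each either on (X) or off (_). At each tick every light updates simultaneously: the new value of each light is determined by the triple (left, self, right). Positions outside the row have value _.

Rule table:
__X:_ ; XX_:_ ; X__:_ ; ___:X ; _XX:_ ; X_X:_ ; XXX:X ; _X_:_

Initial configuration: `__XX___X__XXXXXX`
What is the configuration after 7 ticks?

X________XXXXXXX

X____X_____XXXX_
__XX___XXX__XX__
X____X__X______X
__XX______XXXX__
X____XXXX__XX__X
__XX__XX________
X________XXXXXXX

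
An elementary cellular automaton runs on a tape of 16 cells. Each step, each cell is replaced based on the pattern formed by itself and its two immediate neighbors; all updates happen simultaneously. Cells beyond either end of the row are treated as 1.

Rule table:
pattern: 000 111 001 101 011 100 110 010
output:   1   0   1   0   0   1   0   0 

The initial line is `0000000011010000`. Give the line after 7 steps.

1111111100001111
0000000011110000
1111111100001111  (repeats step 1; period 2)
step 7: 1111111100001111

1111111100001111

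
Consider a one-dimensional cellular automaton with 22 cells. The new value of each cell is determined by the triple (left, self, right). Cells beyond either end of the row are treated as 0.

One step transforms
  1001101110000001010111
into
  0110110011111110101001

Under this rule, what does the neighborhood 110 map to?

At position 4 the neighborhood is 110; the next row has 1 there.

1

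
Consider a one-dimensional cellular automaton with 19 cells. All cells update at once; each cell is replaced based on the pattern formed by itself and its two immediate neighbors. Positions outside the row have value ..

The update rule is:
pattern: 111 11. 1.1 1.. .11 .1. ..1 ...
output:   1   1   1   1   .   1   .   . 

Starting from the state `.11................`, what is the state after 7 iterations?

........11.........

..11...............
...11..............
....11.............
.....11............
......11...........
.......11..........
........11.........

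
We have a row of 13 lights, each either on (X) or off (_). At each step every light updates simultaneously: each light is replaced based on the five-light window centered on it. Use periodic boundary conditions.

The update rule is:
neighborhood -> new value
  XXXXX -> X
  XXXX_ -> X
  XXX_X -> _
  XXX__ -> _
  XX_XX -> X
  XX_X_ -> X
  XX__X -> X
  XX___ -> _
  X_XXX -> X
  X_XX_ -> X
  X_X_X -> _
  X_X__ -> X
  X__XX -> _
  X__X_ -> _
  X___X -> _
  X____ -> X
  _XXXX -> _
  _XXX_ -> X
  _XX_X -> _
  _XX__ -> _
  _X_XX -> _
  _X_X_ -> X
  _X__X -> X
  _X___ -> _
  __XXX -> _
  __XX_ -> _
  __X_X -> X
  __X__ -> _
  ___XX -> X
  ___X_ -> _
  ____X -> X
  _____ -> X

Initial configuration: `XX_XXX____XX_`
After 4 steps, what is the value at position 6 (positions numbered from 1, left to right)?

X

step 1: X_XXX__XXX__X
step 2: _XXX_X__X_X__
step 3: X_X_XXX_XXX__
step 4: XX__XX_XXX_X_
position 6 holds X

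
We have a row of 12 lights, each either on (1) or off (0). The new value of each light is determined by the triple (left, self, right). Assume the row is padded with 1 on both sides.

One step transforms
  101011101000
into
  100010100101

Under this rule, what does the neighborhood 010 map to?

At position 2 the neighborhood is 010; the next row has 0 there.

0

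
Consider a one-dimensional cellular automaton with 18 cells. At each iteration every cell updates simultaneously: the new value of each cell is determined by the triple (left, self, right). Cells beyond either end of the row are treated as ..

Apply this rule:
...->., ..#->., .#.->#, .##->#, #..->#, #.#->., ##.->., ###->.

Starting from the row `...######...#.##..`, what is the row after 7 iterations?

iteration 1: ...#.....#..#.#.#.
iteration 2: ...##....##.#.#.##
iteration 3: ...#.#...#..#.#.#.
iteration 4: ...#.##..##.#.#.##
iteration 5: ...#.#.#.#..#.#.#.
iteration 6: ...#.#.#.##.#.#.##
iteration 7: ...#.#.#.#..#.#.#.

...#.#.#.#..#.#.#.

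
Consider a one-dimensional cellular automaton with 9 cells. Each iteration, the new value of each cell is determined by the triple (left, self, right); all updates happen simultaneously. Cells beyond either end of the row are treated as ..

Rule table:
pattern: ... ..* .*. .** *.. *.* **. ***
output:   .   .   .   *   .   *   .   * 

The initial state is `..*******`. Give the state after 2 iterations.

..*****..

..******.
..*****..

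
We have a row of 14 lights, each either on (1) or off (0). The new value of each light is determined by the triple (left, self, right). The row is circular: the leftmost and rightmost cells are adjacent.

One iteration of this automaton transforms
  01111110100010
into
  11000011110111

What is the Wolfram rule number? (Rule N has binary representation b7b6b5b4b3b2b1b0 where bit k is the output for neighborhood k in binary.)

126

position 2: 111 → 0  (bit 7 = 0)
position 6: 110 → 1  (bit 6 = 1)
position 7: 101 → 1  (bit 5 = 1)
position 9: 100 → 1  (bit 4 = 1)
position 1: 011 → 1  (bit 3 = 1)
position 8: 010 → 1  (bit 2 = 1)
position 0: 001 → 1  (bit 1 = 1)
position 10: 000 → 0  (bit 0 = 0)
bits b7..b0 = 01111110 = 126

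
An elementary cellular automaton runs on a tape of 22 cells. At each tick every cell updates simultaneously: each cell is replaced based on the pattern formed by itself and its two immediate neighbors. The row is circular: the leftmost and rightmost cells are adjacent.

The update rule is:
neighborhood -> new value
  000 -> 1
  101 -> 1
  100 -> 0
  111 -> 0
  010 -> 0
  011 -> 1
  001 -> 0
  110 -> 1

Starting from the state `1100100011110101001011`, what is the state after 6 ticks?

1110100101000000100100

tick 1: 0100001010011010000110
tick 2: 0001100100011100110110
tick 3: 1101100001010100111110
tick 4: 1111101100101000100011
tick 5: 0000111100010010001010
tick 6: 1110100101000000100100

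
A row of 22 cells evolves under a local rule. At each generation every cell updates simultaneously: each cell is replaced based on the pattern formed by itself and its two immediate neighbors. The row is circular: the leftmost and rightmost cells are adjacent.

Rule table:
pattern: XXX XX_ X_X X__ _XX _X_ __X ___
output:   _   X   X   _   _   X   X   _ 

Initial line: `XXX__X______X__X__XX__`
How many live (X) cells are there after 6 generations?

10

__X_XX_____XX_XX_X_X_X
_XXX_X____X_XX_XXXXXXX
X__XXX___XXX_XX______X
X_X__X__X__XX_X_____X_
XXX_XX_XX_X_XXX____XXX
__XX_XX_XXXX__X___X___
count of X: 10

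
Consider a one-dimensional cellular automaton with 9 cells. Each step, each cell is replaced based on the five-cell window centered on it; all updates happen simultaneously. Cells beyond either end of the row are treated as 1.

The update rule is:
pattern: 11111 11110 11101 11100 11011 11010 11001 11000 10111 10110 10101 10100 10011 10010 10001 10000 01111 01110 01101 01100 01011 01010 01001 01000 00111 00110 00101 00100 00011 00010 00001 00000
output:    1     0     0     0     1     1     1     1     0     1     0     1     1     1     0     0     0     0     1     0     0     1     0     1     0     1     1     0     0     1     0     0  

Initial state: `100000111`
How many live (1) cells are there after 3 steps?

2

010000001
111000000
100100000
count of 1: 2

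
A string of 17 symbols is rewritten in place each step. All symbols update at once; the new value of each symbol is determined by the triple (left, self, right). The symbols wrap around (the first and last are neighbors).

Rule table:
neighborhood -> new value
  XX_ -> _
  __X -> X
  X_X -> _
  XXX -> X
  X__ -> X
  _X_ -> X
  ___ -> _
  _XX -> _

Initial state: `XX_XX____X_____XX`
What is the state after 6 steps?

X____X__XXX___X_X
_X__XXXX_X_X_XX__
XXXX_XX__X_X___X_
_XX____XXX_XX_XX_
X__X__X_X_______X
_XXXXXX_XX_____X_

_XXXXXX_XX_____X_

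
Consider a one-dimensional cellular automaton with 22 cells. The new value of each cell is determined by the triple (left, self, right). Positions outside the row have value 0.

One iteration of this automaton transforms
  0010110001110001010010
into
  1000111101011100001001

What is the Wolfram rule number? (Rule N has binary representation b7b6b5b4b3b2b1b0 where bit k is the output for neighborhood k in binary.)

position 10: 111 → 0  (bit 7 = 0)
position 5: 110 → 1  (bit 6 = 1)
position 3: 101 → 0  (bit 5 = 0)
position 6: 100 → 1  (bit 4 = 1)
position 4: 011 → 1  (bit 3 = 1)
position 2: 010 → 0  (bit 2 = 0)
position 1: 001 → 0  (bit 1 = 0)
position 0: 000 → 1  (bit 0 = 1)
bits b7..b0 = 01011001 = 89

89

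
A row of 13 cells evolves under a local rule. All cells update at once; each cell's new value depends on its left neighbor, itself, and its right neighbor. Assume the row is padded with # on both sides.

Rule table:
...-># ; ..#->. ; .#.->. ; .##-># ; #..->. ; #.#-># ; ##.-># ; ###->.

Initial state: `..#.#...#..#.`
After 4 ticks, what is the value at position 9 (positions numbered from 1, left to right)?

...#..#.....#
.#......###.#
#..####.#.###
#..#..##.##..
position 9 holds .

.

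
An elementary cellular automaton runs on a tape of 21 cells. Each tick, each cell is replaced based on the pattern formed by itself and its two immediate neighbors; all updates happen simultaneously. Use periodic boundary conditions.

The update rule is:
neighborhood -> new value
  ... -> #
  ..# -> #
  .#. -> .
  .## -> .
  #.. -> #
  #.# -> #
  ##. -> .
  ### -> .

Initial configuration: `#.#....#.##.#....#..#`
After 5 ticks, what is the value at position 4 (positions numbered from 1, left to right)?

#

.#.####.#..#.####.##.
#.#....#.##.#....#..#  (repeats tick 0; period 2)
tick 5: .#.####.#..#.####.##.
position 4 holds #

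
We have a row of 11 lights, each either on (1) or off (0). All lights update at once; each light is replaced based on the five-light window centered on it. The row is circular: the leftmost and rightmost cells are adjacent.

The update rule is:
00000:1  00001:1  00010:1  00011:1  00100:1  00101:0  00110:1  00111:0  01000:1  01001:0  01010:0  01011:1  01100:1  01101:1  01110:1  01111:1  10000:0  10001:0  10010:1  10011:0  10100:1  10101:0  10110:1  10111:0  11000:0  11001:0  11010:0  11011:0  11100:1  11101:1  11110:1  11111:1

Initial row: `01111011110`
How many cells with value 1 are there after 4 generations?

00111001110
01011000110
10111001110
01011000110
count of 1: 5

5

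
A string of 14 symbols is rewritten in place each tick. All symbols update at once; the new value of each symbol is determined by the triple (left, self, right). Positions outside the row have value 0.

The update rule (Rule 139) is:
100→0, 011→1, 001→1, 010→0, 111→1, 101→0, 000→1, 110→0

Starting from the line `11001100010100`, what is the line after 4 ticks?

11001100111001

10011001100001
00110011001110
11100110011100
11001100111001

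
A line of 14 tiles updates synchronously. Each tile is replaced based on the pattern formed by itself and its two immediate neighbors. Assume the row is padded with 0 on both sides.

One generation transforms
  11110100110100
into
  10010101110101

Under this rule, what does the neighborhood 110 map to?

1

At position 3 the neighborhood is 110; the next row has 1 there.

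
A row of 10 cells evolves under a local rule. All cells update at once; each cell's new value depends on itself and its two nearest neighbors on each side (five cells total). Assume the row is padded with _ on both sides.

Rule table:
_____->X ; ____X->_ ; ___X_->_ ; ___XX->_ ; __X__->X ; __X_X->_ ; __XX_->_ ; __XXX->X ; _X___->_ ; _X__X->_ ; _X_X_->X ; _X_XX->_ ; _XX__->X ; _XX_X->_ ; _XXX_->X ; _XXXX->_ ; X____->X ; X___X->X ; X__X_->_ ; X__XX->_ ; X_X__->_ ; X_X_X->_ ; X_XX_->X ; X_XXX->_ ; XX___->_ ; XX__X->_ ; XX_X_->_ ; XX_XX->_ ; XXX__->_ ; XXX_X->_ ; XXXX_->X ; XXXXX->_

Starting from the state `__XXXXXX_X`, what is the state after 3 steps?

step 1: __X___X___
step 2: __X_X_X_XX
step 3: ___X_X__XX

___X_X__XX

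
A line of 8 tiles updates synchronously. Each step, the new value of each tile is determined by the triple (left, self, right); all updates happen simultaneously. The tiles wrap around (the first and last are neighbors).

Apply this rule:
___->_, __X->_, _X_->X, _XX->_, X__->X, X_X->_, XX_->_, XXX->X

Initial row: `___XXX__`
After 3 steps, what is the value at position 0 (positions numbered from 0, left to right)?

X

____X_X_
____X_XX
X___X___
position 0 holds X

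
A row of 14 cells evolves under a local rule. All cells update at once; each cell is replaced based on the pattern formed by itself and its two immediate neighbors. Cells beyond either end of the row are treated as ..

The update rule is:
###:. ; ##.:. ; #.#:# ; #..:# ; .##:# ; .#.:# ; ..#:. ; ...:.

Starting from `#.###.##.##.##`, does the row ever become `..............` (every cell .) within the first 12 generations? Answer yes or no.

no

###..##.##.##.
#..#.#.##.##.#
##.#####.##.##
#.##....##.##.
###.#...#.##.#
#..###..###.##
##.#..#.#..##.
#.###.####.#.#
###..##...####
#..#.#.#..#...
##.######.##..
#.##.....##.#.
generation 12 is #.##.....##.#., still not uniform .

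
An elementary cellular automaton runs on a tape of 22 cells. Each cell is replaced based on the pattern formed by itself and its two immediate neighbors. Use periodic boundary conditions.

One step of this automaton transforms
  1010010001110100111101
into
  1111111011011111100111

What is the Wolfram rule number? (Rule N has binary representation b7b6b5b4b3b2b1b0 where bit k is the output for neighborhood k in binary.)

position 10: 111 → 0  (bit 7 = 0)
position 0: 110 → 1  (bit 6 = 1)
position 1: 101 → 1  (bit 5 = 1)
position 3: 100 → 1  (bit 4 = 1)
position 9: 011 → 1  (bit 3 = 1)
position 2: 010 → 1  (bit 2 = 1)
position 4: 001 → 1  (bit 1 = 1)
position 7: 000 → 0  (bit 0 = 0)
bits b7..b0 = 01111110 = 126

126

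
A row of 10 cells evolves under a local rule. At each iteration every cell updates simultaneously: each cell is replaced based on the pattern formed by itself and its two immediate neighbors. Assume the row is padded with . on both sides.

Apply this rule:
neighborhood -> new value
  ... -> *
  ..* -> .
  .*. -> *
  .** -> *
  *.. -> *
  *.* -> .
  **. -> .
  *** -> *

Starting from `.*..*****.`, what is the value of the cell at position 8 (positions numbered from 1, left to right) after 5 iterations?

*

.**.****.*
.*..***..*
.**.**.*.*
.*..*..*.*
.**.**.*.*
position 8 holds *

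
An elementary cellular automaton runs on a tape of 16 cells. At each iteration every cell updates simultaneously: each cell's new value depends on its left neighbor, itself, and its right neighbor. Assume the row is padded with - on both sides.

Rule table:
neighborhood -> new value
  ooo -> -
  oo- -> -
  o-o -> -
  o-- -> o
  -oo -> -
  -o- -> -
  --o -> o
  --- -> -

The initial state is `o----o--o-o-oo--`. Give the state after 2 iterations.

o-oo----o----o-o

iteration 1: -o--o-oo------o-
iteration 2: o-oo----o----o-o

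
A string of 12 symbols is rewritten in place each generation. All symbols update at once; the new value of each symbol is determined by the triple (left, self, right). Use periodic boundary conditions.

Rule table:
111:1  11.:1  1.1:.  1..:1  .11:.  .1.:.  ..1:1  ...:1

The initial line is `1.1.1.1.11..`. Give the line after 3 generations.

111111111..1

.........111
111111111.11
111111111..1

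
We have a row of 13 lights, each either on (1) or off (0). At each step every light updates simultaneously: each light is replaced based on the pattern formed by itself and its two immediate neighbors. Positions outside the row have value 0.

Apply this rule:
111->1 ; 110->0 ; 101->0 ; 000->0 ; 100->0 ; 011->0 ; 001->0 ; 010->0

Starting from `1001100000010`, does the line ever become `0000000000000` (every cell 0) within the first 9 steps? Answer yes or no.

yes

0000000000000
all cells are 0 at step 1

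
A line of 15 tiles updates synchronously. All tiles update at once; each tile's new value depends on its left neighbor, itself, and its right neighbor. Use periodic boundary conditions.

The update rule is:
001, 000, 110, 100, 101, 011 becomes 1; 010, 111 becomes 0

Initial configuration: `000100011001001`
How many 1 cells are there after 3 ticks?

10

111011111110110
101110000011111
111011111110000
count of 1: 10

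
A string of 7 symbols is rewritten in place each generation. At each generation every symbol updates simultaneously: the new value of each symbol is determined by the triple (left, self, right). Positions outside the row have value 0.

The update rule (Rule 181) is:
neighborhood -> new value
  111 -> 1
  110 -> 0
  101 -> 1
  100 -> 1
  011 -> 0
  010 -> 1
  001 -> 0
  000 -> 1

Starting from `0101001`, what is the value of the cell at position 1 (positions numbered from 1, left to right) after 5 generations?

0

generation 1: 0111101
generation 2: 0011011
generation 3: 1000100
generation 4: 1110111
generation 5: 0101010
position 1 holds 0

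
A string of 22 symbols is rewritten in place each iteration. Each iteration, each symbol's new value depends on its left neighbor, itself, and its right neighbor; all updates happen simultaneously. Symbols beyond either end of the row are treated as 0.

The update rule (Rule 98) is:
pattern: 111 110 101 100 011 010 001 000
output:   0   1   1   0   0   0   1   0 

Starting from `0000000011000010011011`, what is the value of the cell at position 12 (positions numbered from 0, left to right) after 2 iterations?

1

0000000101000100101101
0000001010001001010110
position 12 holds 1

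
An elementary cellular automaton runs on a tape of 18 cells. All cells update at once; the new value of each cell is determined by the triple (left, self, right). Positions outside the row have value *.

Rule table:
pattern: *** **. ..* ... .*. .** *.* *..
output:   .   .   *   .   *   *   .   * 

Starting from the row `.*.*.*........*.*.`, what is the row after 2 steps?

.*.*.*.*....**..*.

.*.*.**......**.*.
.*.*.*.*....**..*.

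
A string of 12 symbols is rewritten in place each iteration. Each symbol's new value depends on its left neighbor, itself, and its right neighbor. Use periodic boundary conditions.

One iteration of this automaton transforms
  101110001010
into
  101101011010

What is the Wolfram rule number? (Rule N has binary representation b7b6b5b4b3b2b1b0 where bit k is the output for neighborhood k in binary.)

158

position 3: 111 → 1  (bit 7 = 1)
position 4: 110 → 0  (bit 6 = 0)
position 1: 101 → 0  (bit 5 = 0)
position 5: 100 → 1  (bit 4 = 1)
position 2: 011 → 1  (bit 3 = 1)
position 0: 010 → 1  (bit 2 = 1)
position 7: 001 → 1  (bit 1 = 1)
position 6: 000 → 0  (bit 0 = 0)
bits b7..b0 = 10011110 = 158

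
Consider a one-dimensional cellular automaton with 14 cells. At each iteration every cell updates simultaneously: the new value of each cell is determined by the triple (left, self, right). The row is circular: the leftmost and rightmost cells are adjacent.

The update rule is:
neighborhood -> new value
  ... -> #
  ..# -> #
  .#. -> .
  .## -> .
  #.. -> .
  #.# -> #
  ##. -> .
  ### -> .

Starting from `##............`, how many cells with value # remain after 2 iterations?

2

...###########
.##...........
count of #: 2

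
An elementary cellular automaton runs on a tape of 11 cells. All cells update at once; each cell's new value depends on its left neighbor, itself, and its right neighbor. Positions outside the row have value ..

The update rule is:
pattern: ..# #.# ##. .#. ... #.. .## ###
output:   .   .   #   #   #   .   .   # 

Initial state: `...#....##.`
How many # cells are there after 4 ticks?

##.#.##..#.
.#.#..#..#.
.#.#..#..#.  (fixed point — unchanged through tick 4)
count of #: 4

4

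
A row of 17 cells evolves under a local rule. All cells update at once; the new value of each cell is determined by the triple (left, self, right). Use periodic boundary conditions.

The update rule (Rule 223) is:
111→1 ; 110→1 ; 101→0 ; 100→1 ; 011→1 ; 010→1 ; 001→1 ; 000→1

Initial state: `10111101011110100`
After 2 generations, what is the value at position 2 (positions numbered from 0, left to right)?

1

10111101011110111
10111101011110111
position 2 holds 1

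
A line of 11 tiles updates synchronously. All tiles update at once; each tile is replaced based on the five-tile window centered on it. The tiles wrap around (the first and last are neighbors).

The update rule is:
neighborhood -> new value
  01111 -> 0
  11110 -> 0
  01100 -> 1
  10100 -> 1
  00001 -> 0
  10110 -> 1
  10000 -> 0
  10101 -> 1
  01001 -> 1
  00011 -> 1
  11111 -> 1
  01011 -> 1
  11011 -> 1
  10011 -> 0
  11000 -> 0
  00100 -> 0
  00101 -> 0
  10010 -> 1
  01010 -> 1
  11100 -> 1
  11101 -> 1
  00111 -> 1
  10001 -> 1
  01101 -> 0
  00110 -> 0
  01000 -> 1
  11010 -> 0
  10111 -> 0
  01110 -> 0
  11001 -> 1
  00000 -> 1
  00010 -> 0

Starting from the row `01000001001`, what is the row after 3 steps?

11010001110

step 1: 11101000110
step 2: 00101111001
step 3: 11010001110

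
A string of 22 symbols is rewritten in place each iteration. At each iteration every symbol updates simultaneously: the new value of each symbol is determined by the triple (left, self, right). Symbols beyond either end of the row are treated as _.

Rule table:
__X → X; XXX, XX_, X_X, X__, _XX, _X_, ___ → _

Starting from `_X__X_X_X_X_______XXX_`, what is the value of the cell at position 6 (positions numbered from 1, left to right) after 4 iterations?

iteration 1: X__X_____________X____
iteration 2: __X_____________X_____
iteration 3: _X_____________X______
iteration 4: X_____________X_______
position 6 holds _

_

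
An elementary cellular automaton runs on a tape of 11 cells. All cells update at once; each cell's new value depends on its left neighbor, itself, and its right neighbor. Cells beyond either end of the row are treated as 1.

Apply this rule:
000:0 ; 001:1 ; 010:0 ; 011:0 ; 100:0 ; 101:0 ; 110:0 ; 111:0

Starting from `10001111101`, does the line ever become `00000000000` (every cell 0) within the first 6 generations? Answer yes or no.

generation 1: 00010000000
generation 2: 00100000001
generation 3: 01000000010
generation 4: 00000000100
generation 5: 00000001001
generation 6: 00000010010
generation 6 is 00000010010, still not uniform 0

no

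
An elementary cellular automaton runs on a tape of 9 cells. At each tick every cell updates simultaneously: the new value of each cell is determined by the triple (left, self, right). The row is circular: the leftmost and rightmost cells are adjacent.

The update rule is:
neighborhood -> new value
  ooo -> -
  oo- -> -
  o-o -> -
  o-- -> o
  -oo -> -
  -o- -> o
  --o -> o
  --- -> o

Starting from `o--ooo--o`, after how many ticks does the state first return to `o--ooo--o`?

2

tick 1: -oo---oo-
tick 2: o--ooo--o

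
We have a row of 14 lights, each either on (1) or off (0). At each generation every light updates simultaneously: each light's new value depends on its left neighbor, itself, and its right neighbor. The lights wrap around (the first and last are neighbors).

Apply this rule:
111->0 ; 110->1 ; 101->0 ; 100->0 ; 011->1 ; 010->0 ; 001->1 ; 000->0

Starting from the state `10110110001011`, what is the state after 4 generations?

10110110010010
00110110100100
01110110001000
11010110010000

11010110010000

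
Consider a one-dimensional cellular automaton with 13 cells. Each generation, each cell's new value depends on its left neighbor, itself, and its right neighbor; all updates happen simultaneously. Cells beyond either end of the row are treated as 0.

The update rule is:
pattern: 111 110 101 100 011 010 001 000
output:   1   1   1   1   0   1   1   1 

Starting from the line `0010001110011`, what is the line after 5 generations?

generation 1: 1111110111101
generation 2: 0111111011111
generation 3: 1011111101111
generation 4: 1101111110111
generation 5: 0110111111011

0110111111011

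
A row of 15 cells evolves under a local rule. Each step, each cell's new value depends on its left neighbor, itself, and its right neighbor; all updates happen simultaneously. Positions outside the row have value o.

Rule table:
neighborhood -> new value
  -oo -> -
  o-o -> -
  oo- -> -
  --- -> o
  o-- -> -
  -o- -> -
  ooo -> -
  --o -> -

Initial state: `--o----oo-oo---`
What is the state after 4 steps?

----oo-------o-
-oo----ooooo---
----oo-------o-  (repeats step 1; period 2)
step 4: -oo----ooooo---

-oo----ooooo---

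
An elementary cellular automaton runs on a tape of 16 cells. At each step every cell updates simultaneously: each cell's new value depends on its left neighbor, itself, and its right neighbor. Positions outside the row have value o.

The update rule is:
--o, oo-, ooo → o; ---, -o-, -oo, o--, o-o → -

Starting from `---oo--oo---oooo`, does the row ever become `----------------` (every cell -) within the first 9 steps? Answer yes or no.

--o-o-o-o--o-ooo
-o--------o---oo
---------o---o-o
--------o---o---
-------o---o---o
------o---o---o-
-----o---o---o--
----o---o---o--o
---o---o---o--o-
step 9 is ---o---o---o--o-, still not uniform -

no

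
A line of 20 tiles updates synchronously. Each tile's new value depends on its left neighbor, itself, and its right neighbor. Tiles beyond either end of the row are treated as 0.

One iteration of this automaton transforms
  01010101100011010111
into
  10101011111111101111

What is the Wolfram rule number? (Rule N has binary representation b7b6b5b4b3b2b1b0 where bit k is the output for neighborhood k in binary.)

position 18: 111 → 1  (bit 7 = 1)
position 8: 110 → 1  (bit 6 = 1)
position 2: 101 → 1  (bit 5 = 1)
position 9: 100 → 1  (bit 4 = 1)
position 7: 011 → 1  (bit 3 = 1)
position 1: 010 → 0  (bit 2 = 0)
position 0: 001 → 1  (bit 1 = 1)
position 10: 000 → 1  (bit 0 = 1)
bits b7..b0 = 11111011 = 251

251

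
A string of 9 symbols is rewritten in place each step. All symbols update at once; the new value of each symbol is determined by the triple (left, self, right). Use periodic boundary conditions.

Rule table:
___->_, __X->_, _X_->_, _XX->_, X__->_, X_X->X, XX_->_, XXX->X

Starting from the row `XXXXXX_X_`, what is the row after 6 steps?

_______X_

_XXXX_X_X
X_XX_X_X_
_X__X_X_X
X____X_X_
______X_X
_______X_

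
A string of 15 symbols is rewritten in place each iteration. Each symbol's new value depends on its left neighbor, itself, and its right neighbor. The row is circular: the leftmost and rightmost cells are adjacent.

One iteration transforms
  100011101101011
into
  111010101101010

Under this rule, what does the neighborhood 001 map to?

0

At position 3 the neighborhood is 001; the next row has 0 there.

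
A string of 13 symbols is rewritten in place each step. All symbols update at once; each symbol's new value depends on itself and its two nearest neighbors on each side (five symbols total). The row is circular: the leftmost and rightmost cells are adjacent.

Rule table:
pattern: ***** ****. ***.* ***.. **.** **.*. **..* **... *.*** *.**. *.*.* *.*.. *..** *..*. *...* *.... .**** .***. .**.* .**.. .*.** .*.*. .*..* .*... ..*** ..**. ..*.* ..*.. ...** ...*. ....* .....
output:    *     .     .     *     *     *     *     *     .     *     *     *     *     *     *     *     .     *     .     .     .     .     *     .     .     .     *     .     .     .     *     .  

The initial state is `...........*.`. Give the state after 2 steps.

..*....*...*.

step 1: *........*...
step 2: ..*....*...*.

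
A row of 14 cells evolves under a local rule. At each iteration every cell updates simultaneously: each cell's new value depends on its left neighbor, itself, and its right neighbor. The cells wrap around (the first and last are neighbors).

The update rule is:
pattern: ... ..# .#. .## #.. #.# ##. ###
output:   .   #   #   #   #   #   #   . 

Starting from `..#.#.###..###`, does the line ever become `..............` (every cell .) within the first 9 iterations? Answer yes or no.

iteration 1: #######.####.#
iteration 2: ......###..###
iteration 3: #....##.####.#
iteration 4: ##..#####..###
iteration 5: .####...####..
iteration 6: ##..##.##..##.
iteration 7: ##############
iteration 8: ..............
all cells are . at iteration 8

yes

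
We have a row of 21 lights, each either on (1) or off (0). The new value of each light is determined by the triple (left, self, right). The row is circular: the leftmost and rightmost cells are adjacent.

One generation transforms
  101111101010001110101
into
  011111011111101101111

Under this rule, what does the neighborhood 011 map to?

At position 2 the neighborhood is 011; the next row has 1 there.

1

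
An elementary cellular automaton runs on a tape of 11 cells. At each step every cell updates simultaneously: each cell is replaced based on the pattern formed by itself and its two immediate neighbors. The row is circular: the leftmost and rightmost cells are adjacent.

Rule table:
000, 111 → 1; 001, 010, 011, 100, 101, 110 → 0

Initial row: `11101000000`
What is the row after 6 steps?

11100110011

01000011110
00011001100
11000000001
10011111100
00001111000
11100110011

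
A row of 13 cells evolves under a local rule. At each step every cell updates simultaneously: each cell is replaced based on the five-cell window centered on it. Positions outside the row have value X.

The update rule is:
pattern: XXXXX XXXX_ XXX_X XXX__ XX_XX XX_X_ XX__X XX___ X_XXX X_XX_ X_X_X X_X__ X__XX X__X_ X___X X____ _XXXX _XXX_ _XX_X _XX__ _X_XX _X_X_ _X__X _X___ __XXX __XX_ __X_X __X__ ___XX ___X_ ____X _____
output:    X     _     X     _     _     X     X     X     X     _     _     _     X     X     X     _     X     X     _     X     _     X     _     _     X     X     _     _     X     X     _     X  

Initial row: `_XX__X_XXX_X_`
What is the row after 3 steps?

XX_X_XX__XXXX

step 1: __XXX__XXXX__
step 2: XXXX_XXXX__XX
step 3: XX_X_XX__XXXX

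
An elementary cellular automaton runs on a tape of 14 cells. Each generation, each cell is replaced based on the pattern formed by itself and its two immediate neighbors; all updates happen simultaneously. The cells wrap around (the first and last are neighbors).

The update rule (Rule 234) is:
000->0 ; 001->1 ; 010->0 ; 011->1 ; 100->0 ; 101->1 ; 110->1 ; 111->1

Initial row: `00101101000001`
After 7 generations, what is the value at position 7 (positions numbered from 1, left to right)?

1

01011110000010
10111110000100
01111110001001
11111110010010
11111110100101
11111111001011
11111111010111
position 7 holds 1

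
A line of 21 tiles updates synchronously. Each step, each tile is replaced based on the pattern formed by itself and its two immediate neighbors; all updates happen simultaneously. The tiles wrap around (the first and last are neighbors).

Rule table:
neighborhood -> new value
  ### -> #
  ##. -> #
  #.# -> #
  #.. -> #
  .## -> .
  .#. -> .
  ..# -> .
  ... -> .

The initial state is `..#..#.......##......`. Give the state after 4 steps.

......#..#.......##..

...#..#.......##.....
....#..#.......##....
.....#..#.......##...
......#..#.......##..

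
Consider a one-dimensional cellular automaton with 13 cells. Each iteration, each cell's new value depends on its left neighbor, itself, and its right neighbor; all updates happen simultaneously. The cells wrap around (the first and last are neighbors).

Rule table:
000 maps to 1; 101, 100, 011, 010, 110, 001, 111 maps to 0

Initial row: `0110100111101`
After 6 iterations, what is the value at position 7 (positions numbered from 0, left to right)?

1

0000000000000
1111111111111
0000000000000  (repeats iteration 1; period 2)
iteration 6: 1111111111111
position 7 holds 1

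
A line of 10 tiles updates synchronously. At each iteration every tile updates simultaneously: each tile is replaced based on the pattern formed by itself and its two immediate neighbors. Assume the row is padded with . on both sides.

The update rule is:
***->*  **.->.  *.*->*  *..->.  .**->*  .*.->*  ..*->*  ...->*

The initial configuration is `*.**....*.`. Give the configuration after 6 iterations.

****..**..

***..****.
**..****..
*..****..*
*.****..**
*****..**.
****..**..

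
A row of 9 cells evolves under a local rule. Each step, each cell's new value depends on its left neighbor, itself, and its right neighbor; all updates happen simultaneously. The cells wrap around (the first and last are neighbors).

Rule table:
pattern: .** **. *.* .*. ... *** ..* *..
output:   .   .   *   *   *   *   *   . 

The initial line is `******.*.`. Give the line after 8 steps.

.******.*

step 1: .****.***
step 2: *.**.*.*.
step 3: **..*****
step 4: *..*.****
step 5: ..***.***
step 6: .*.*.*.*.
step 7: ********.
step 8: .******.*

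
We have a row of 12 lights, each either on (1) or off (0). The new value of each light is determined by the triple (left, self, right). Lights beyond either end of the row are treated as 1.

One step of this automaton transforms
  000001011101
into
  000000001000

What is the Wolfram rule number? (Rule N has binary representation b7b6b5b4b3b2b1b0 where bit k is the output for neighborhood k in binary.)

position 8: 111 → 1  (bit 7 = 1)
position 9: 110 → 0  (bit 6 = 0)
position 6: 101 → 0  (bit 5 = 0)
position 0: 100 → 0  (bit 4 = 0)
position 7: 011 → 0  (bit 3 = 0)
position 5: 010 → 0  (bit 2 = 0)
position 4: 001 → 0  (bit 1 = 0)
position 1: 000 → 0  (bit 0 = 0)
bits b7..b0 = 10000000 = 128

128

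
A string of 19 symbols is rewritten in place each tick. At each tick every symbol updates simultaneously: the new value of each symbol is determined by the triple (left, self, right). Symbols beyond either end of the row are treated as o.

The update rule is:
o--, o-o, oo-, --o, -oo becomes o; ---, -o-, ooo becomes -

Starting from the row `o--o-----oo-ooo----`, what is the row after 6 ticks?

ooo-o---ooooo-oo--o
--oo-o-oo---ooooooo
ooooo-oooo-oo------
----ooo--ooooo----o
o--oo-oooo---oo--oo
ooooooo--oo-oooooo-

ooooooo--oo-oooooo-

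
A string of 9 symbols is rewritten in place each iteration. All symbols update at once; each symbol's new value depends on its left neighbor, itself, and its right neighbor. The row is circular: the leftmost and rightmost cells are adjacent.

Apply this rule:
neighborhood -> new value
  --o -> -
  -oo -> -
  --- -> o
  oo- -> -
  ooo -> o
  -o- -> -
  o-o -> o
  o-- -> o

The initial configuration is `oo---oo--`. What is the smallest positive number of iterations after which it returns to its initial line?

--oo---o-
o---oo--o
-oo---o--
---oo--oo
oo---o---
--oo--oo-
o---o---o
-oo--oo--
---o---oo
oo--oo---
--o---oo-
o--oo---o
-o---oo--
--oo---oo
o---oo---
-oo---oo-
---oo---o
oo---oo--

18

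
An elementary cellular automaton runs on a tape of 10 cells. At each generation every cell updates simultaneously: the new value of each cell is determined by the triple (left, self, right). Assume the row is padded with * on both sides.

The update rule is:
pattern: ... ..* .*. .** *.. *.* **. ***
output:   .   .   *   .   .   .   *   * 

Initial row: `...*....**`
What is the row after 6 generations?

...*.....*
...*......
...*......  (fixed point — unchanged through generation 6)

...*......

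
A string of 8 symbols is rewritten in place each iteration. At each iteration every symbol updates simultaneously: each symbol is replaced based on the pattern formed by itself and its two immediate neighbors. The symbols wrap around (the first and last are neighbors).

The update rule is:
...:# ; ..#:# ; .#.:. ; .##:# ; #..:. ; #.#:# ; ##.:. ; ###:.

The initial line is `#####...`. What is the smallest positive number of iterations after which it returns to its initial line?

8

#.....##
..#####.
###.....
#...####
..###...
###...##
....###.
#####...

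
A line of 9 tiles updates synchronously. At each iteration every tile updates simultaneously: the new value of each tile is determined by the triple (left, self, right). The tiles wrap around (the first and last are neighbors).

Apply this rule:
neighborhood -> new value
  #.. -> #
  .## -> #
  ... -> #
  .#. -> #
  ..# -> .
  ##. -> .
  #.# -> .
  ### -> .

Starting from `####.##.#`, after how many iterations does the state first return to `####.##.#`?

2

.....#..#
####.##.#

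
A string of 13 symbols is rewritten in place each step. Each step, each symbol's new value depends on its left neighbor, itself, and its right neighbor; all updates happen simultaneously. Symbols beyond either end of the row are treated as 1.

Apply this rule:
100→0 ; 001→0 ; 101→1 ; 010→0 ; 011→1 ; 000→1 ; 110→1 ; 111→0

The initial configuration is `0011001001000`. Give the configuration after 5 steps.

0000001001101

0011000000010
0011011111001
0011110001001
0010010100001
0000001001101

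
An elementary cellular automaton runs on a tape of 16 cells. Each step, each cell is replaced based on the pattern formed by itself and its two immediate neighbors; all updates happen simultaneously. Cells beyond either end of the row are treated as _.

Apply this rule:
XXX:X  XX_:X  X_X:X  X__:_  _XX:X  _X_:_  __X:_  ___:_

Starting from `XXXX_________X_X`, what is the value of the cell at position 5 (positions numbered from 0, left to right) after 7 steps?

_

XXXX__________X_
XXXX____________
XXXX____________  (fixed point — unchanged through step 7)
position 5 holds _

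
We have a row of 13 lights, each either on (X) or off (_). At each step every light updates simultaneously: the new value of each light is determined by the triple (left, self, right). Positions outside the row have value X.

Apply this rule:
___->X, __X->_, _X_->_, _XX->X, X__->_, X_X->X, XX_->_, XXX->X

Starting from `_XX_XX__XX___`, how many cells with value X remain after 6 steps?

8

step 1: XX_XX___X__X_
step 2: X_XX__X_____X
step 3: _XX_____XXX_X
step 4: XX__XXX_XX_XX
step 5: X___XX_XX_XXX
step 6: __X_X_XX_XXXX
count of X: 8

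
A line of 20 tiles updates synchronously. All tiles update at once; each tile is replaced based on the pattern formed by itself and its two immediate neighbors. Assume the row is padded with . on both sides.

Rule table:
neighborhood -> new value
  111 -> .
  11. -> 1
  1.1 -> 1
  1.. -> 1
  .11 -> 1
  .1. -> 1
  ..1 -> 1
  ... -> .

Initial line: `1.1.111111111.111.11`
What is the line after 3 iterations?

11111.......111.1111
1...11.....11.111..1
11.1111...11111.1111

11.1111...11111.1111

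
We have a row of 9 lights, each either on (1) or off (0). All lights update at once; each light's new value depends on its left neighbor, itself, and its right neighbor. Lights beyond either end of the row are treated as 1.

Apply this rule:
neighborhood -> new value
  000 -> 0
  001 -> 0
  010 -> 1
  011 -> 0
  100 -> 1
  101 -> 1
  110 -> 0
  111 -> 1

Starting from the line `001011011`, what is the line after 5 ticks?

101110110

101100101
010010110
111011001
110100100
101110110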